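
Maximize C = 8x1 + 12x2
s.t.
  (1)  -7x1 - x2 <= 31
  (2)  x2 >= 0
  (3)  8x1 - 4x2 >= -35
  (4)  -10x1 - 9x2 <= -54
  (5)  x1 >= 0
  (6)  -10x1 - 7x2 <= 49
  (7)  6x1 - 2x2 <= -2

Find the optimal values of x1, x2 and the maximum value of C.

x1 = 31/4, x2 = 97/4, maximum C = 353

Corner points and C = 8x1 + 12x2:
  (0, 35/4) → C = 105
  (31/4, 97/4) → C = 353
  (0, 6) → C = 72
  (45/37, 172/37) → C = 2424/37

The binding constraints are 8x1 - 4x2 = -35 and 6x1 - 2x2 = -2.
Solving simultaneously gives x1 = 31/4, x2 = 97/4.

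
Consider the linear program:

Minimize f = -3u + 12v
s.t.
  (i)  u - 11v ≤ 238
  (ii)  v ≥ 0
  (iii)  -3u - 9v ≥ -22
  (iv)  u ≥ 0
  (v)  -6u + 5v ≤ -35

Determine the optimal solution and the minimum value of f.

Feasible corners and f = -3u + 12v:
  (22/3, 0) → f = -22
  (35/6, 0) → f = -35/2
  (425/69, 9/23) → f = -317/23

The optimum lies where v = 0 and -3u - 9v = -22.
Solving simultaneously gives u = 22/3, v = 0.

u = 22/3, v = 0, minimum f = -22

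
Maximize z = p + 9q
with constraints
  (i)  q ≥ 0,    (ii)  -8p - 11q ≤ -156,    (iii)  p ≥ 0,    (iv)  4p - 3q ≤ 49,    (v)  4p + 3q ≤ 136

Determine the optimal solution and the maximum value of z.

p = 0, q = 136/3, maximum z = 408

Feasible corners and z = p + 9q:
  (0, 156/11) → z = 1404/11
  (1007/68, 58/17) → z = 3095/68
  (0, 136/3) → z = 408
  (185/8, 29/2) → z = 1229/8

At the optimal vertex, p = 0 and 4p + 3q = 136.
Solving simultaneously gives p = 0, q = 136/3.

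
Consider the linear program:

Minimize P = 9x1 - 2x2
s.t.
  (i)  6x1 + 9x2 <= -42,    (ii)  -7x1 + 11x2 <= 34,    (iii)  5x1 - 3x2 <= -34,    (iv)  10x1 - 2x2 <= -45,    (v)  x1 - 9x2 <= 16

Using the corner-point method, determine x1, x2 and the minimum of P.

Feasible corners and P = 9x1 - 2x2:
  (-8, -2) → P = -68
  (-241/26, -73/26) → P = -2023/26
  (-59/7, -19/7) → P = -493/7

The optimum lies where -7x1 + 11x2 = 34 and x1 - 9x2 = 16.
Solving simultaneously gives x1 = -241/26, x2 = -73/26.

x1 = -241/26, x2 = -73/26, minimum P = -2023/26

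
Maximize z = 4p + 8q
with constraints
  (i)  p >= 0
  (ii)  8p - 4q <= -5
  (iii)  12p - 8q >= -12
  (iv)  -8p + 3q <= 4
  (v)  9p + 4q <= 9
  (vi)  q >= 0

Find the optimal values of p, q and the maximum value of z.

p = 1/5, q = 9/5, maximum z = 76/5

Corner points and z = 4p + 8q:
  (0, 5/4) → z = 10
  (0, 4/3) → z = 32/3
  (4/17, 117/68) → z = 250/17
  (1/7, 12/7) → z = 100/7
  (1/5, 9/5) → z = 76/5

At the optimal vertex, 12p - 8q = -12 and 9p + 4q = 9.
Solving simultaneously gives p = 1/5, q = 9/5.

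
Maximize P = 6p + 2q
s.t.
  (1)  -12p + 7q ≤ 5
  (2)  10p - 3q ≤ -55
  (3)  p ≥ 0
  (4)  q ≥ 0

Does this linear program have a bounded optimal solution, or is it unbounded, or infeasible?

infeasible

The boundaries -12p + 7q = 5 and p = 0 meet at (0, 5/7), but that point violates 10p - 3q ≤ -55. Every candidate vertex is excluded by some other constraint, so the feasible region is empty.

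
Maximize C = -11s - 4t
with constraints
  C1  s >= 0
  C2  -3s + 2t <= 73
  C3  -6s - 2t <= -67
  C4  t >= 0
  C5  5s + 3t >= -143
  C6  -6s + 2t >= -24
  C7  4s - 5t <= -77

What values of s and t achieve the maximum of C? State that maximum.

s = 181/38, t = 365/19, maximum C = -4911/38

The binding constraints are -6s - 2t = -67 and 4s - 5t = -77.
Solving simultaneously gives s = 181/38, t = 365/19.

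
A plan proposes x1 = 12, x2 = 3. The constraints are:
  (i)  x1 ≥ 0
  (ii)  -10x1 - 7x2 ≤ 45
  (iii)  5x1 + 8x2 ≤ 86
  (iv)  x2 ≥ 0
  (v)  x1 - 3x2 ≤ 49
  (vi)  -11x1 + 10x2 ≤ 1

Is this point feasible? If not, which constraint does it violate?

feasible

(i): 12 ≥ 0 ✓
(ii): -141 ≤ 45 ✓
(iii): 84 ≤ 86 ✓
(iv): 3 ≥ 0 ✓
(v): 3 ≤ 49 ✓
(vi): -102 ≤ 1 ✓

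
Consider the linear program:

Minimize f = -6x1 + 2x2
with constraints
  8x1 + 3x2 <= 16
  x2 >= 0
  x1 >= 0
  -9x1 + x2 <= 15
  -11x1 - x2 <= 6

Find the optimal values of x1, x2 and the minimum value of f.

Extreme points and f = -6x1 + 2x2:
  (2, 0) → f = -12
  (0, 16/3) → f = 32/3
  (0, 0) → f = 0

x1 = 2, x2 = 0, minimum f = -12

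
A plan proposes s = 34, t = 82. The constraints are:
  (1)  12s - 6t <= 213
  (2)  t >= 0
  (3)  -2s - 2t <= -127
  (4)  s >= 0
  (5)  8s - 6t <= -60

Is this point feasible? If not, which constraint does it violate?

feasible

(1): -84 ≤ 213 ✓
(2): 82 ≥ 0 ✓
(3): -232 ≤ -127 ✓
(4): 34 ≥ 0 ✓
(5): -220 ≤ -60 ✓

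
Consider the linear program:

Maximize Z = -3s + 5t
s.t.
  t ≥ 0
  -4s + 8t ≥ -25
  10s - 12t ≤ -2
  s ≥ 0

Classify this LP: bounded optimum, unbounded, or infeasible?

unbounded

From the feasible point (0, 1/6), moving in the direction (0, 1) keeps every constraint satisfied while Z increases without bound.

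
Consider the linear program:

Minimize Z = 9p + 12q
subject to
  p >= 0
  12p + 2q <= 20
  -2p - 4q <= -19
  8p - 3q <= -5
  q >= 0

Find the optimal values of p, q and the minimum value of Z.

Corner points and Z = 9p + 12q:
  (0, 10) → Z = 120
  (0, 19/4) → Z = 57
  (21/22, 47/11) → Z = 1317/22

p = 0, q = 19/4, minimum Z = 57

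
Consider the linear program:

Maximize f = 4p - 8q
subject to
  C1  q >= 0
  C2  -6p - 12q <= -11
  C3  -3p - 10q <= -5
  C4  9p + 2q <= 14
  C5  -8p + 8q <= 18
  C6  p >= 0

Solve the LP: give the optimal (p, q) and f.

p = 73/48, q = 5/32, maximum f = 29/6

Feasible corners and f = 4p - 8q:
  (73/48, 5/32) → f = 29/6
  (0, 11/12) → f = -22/3
  (19/22, 137/44) → f = -236/11
  (0, 9/4) → f = -18

The binding constraints are -6p - 12q = -11 and 9p + 2q = 14.
Solving simultaneously gives p = 73/48, q = 5/32.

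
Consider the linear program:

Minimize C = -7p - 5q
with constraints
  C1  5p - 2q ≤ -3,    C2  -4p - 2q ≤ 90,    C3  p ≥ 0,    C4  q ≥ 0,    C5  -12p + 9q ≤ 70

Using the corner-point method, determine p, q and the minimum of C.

p = 113/21, q = 314/21, minimum C = -787/7

Corner points and C = -7p - 5q:
  (0, 3/2) → C = -15/2
  (113/21, 314/21) → C = -787/7
  (0, 70/9) → C = -350/9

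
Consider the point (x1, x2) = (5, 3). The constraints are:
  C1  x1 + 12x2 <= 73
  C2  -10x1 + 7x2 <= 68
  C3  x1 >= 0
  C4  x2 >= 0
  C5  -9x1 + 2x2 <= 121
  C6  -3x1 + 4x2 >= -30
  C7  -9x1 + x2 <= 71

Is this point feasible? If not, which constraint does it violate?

C1: 41 ≤ 73 ✓
C2: -29 ≤ 68 ✓
C3: 5 ≥ 0 ✓
C4: 3 ≥ 0 ✓
C5: -39 ≤ 121 ✓
C6: -3 ≥ -30 ✓
C7: -42 ≤ 71 ✓

feasible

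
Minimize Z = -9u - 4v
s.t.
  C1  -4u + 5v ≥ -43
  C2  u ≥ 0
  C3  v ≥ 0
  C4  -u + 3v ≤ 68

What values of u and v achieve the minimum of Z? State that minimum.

Feasible corners and Z = -9u - 4v:
  (43/4, 0) → Z = -387/4
  (67, 45) → Z = -783
  (0, 0) → Z = 0
  (0, 68/3) → Z = -272/3

The binding constraints are -4u + 5v = -43 and -u + 3v = 68.
Solving simultaneously gives u = 67, v = 45.

u = 67, v = 45, minimum Z = -783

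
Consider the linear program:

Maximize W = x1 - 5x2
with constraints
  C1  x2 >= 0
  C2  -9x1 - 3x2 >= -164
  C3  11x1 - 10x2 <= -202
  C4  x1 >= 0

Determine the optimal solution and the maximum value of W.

x1 = 0, x2 = 101/5, maximum W = -101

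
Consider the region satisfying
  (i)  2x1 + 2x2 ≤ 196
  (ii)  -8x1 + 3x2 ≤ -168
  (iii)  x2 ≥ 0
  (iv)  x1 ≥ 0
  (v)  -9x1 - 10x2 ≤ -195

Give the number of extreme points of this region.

4

Intersecting each pair of boundary lines and keeping only the points that satisfy every inequality leaves:
  (42, 56)
  (98, 0)
  (2265/107, 48/107)
  (65/3, 0)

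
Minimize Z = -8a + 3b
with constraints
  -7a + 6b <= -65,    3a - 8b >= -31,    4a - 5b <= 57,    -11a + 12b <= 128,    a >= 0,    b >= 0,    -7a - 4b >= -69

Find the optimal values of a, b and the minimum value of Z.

The binding constraints are b = 0 and -7a - 4b = -69.
Solving simultaneously gives a = 69/7, b = 0.

a = 69/7, b = 0, minimum Z = -552/7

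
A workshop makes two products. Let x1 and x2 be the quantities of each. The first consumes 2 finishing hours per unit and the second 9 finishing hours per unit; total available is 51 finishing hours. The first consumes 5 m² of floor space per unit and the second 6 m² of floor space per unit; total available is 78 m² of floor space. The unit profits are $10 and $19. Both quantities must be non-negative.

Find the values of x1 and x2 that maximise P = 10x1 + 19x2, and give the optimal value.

x1 = 12, x2 = 3, maximum P = 177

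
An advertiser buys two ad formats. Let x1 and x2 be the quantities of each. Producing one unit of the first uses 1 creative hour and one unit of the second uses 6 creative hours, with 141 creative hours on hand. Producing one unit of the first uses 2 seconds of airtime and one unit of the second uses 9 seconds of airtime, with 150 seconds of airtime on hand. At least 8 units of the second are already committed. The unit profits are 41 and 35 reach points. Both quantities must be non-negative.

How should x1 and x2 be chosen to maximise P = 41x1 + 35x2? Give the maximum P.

Corner points and P = 41x1 + 35x2:
  (0, 50/3) → P = 1750/3
  (0, 8) → P = 280
  (39, 8) → P = 1879

x1 = 39, x2 = 8, maximum P = 1879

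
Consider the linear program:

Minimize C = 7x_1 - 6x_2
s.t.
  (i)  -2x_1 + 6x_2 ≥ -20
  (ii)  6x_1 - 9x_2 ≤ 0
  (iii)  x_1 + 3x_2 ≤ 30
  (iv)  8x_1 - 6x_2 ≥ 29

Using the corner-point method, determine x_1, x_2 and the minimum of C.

Feasible corners and C = 7x_1 - 6x_2:
  (10, 20/3) → C = 30
  (29/4, 29/6) → C = 87/4
  (89/10, 211/30) → C = 201/10

x_1 = 89/10, x_2 = 211/30, minimum C = 201/10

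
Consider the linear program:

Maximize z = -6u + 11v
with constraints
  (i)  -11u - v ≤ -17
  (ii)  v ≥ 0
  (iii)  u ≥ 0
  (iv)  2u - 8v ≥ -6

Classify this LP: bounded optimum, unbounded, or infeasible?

Vertices and z = -6u + 11v:
  (17/11, 0) → z = -102/11
  (13/9, 10/9) → z = 32/9
The feasible region has finitely many vertices and no improving ray; the maximum is 32/9 at (13/9, 10/9).

bounded optimum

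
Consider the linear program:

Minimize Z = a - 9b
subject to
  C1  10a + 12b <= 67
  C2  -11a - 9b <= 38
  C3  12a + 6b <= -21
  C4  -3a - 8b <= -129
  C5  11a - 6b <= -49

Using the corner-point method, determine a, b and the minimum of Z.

a = -353/14, b = 1117/42, minimum Z = -1852/7

Feasible corners and Z = a - 9b:
  (-353/14, 1117/42) → Z = -1852/7
  (-23, 99/4) → Z = -983/4
  (-1465/61, 1533/61) → Z = -15262/61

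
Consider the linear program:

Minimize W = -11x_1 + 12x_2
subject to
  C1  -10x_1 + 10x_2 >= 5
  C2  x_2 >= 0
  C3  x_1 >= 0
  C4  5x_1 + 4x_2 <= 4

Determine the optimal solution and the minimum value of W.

x_1 = 0, x_2 = 1/2, minimum W = 6

Feasible corners and W = -11x_1 + 12x_2:
  (0, 1/2) → W = 6
  (2/9, 13/18) → W = 56/9
  (0, 1) → W = 12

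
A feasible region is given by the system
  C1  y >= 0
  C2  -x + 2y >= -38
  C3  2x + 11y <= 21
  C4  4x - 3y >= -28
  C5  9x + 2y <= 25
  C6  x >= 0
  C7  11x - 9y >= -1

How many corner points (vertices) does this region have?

5

Intersecting each pair of boundary lines and keeping only the points that satisfy every inequality leaves:
  (25/9, 0)
  (0, 0)
  (233/95, 139/95)
  (178/139, 233/139)
  (0, 1/9)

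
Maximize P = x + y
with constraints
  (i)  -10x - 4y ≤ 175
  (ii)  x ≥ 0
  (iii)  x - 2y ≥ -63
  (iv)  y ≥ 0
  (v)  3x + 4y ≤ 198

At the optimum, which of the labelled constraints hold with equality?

(iv) and (v)

Vertices and P = x + y:
  (0, 63/2) → P = 63/2
  (0, 0) → P = 0
  (72/5, 387/10) → P = 531/10
  (66, 0) → P = 66

The maximum is at (66, 0). Substituting into each constraint, equality holds for (iv) and (v); the remaining constraints have slack.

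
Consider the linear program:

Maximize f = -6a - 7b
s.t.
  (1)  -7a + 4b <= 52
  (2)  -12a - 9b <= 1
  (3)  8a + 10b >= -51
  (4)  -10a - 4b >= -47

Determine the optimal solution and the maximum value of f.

At the optimal vertex, -12a - 9b = 1 and 8a + 10b = -51.
Solving simultaneously gives a = 449/48, b = -151/12.

a = 449/48, b = -151/12, maximum f = 767/24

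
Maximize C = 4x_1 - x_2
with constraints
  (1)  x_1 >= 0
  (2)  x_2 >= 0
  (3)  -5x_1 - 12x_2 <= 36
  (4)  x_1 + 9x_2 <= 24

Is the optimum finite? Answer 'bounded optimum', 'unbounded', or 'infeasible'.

Extreme points and C = 4x_1 - x_2:
  (0, 0) → C = 0
  (0, 8/3) → C = -8/3
  (24, 0) → C = 96
The feasible region has finitely many vertices and no improving ray; the maximum is 96 at (24, 0).

bounded optimum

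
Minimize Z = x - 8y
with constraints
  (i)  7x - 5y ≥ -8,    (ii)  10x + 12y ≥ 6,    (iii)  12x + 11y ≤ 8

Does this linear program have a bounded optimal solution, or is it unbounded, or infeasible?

bounded optimum

Corner points and Z = x - 8y:
  (-33/67, 61/67) → Z = -521/67
  (-48/137, 152/137) → Z = -1264/137
  (15/17, -4/17) → Z = 47/17
The feasible region has finitely many vertices and no improving ray; the minimum is -1264/137 at (-48/137, 152/137).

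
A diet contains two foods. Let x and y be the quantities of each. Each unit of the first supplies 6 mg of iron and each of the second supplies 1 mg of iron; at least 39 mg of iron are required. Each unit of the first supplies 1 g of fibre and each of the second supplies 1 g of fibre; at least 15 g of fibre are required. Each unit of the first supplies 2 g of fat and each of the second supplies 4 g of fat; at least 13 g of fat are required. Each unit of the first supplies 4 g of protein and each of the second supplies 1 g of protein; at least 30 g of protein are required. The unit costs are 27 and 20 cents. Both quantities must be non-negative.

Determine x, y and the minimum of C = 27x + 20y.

x = 5, y = 10, minimum C = 335

The feasible region is unbounded (it extends along (0, 1), (1, 0)), but C strictly increases along every unbounded feasible direction, so there is no improving ray and the minimum is attained at a vertex.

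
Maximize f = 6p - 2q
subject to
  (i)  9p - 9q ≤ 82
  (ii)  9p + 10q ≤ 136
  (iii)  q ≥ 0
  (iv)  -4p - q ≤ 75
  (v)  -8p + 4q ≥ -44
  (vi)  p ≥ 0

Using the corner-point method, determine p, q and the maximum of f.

p = 246/29, q = 173/29, maximum f = 1130/29

Corner points and f = 6p - 2q:
  (246/29, 173/29) → f = 1130/29
  (0, 68/5) → f = -136/5
  (11/2, 0) → f = 33
  (0, 0) → f = 0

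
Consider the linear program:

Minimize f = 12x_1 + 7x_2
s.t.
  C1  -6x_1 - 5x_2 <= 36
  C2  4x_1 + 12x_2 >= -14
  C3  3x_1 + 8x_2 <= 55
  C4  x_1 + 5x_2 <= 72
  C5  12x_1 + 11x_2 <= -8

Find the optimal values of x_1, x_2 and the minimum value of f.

Extreme points and f = 12x_1 + 7x_2:
  (-181/26, 15/13) → f = -981/13
  (-563/33, 146/11) → f = -1230/11
  (29/50, -34/25) → f = -64/25
  (-223/21, 76/7) → f = -360/7

The binding constraints are -6x_1 - 5x_2 = 36 and 3x_1 + 8x_2 = 55.
Solving simultaneously gives x_1 = -563/33, x_2 = 146/11.

x_1 = -563/33, x_2 = 146/11, minimum f = -1230/11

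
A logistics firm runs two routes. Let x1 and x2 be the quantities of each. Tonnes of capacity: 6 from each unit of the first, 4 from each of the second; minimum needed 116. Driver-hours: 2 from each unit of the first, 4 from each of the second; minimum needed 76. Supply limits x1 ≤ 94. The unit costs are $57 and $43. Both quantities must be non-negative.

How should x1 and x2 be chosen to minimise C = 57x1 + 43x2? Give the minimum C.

Corner points and C = 57x1 + 43x2:
  (0, 29) → C = 1247
  (38, 0) → C = 2166
  (94, 0) → C = 5358
  (10, 14) → C = 1172
The feasible region is unbounded (it extends along (0, 1)), but C strictly increases along every unbounded feasible direction, so there is no improving ray and the minimum is attained at a vertex.

At the optimal vertex, 6x1 + 4x2 = 116 and 2x1 + 4x2 = 76.
Solving simultaneously gives x1 = 10, x2 = 14.

x1 = 10, x2 = 14, minimum C = 1172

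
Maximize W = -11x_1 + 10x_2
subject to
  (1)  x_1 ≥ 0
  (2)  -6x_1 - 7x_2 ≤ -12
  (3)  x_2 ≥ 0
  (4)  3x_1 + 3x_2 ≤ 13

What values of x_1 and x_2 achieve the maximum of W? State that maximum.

The optimum lies where x_1 = 0 and 3x_1 + 3x_2 = 13.
Solving simultaneously gives x_1 = 0, x_2 = 13/3.

x_1 = 0, x_2 = 13/3, maximum W = 130/3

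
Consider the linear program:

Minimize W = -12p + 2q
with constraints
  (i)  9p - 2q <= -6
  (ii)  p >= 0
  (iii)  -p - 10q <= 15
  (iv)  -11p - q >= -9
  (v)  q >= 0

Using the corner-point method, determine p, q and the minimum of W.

p = 12/31, q = 147/31, minimum W = 150/31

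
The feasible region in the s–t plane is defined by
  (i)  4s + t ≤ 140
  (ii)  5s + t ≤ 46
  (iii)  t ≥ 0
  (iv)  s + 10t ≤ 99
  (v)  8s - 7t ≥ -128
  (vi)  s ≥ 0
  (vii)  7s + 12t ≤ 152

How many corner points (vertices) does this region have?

Of the 21 pairwise boundary intersections, those satisfying every inequality are:
  (46/5, 0)
  (400/53, 438/53)
  (0, 0)
  (0, 99/10)
  (166/29, 541/58)

5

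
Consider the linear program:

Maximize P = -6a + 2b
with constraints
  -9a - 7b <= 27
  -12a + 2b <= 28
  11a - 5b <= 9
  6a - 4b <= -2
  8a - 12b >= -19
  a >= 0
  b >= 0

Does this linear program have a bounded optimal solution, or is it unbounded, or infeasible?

bounded optimum

Extreme points and P = -6a + 2b:
  (13/10, 49/20) → P = -29/10
  (0, 1/2) → P = 1
  (0, 19/12) → P = 19/6
The feasible region has finitely many vertices and no improving ray; the maximum is 19/6 at (0, 19/12).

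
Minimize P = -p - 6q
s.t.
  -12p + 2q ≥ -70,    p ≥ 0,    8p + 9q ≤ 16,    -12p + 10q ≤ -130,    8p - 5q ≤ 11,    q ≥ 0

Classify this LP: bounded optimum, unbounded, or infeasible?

The boundaries p = 0 and 8p + 9q = 16 meet at (0, 16/9), but that point violates -12p + 10q ≤ -130. Every candidate vertex is excluded by some other constraint, so the feasible region is empty.

infeasible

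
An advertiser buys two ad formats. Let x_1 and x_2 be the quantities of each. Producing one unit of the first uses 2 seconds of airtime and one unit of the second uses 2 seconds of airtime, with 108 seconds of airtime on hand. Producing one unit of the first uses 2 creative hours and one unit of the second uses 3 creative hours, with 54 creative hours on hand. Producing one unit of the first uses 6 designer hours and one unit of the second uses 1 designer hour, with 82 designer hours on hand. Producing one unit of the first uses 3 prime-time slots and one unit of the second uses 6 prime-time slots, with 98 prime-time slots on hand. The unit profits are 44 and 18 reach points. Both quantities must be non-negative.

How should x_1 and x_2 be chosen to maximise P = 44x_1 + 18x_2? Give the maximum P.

x_1 = 12, x_2 = 10, maximum P = 708

Vertices and P = 44x_1 + 18x_2:
  (0, 0) → P = 0
  (0, 49/3) → P = 294
  (41/3, 0) → P = 1804/3
  (12, 10) → P = 708
  (10, 34/3) → P = 644

At the optimal vertex, 2x_1 + 3x_2 = 54 and 6x_1 + x_2 = 82.
Solving simultaneously gives x_1 = 12, x_2 = 10.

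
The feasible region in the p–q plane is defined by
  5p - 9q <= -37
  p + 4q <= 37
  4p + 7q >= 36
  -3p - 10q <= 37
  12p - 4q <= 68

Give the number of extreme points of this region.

3

The feasible vertices (each the meet of two boundaries and inside every other half-plane) are:
  (185/29, 222/29)
  (65/71, 328/71)
  (-115/9, 112/9)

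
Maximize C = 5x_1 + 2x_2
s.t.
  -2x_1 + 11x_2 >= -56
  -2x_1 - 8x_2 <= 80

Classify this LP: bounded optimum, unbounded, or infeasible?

From the feasible point (-216/19, -136/19), moving in the direction (11, 2) keeps every constraint satisfied while C increases without bound.

unbounded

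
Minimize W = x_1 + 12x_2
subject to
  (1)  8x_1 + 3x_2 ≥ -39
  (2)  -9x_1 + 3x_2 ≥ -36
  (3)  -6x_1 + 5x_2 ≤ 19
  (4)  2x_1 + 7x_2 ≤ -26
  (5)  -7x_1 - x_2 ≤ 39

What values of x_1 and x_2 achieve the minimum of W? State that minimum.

Extreme points and W = x_1 + 12x_2:
  (-3/17, -213/17) → W = -2559/17
  (-39/10, -13/5) → W = -351/10
  (58/23, -102/23) → W = -1166/23

x_1 = -3/17, x_2 = -213/17, minimum W = -2559/17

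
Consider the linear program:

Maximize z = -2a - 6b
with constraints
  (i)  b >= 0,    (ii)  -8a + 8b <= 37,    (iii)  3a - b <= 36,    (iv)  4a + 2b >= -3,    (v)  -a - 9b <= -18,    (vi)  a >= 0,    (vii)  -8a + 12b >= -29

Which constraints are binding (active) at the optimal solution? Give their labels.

Extreme points and z = -2a - 6b:
  (325/16, 399/16) → z = -761/4
  (0, 37/8) → z = -111/4
  (403/28, 201/28) → z = -503/7
  (0, 2) → z = -12
  (159/28, 115/84) → z = -137/7

The maximum is at (0, 2). Substituting into each constraint, equality holds for (v) and (vi); the remaining constraints have slack.

(v) and (vi)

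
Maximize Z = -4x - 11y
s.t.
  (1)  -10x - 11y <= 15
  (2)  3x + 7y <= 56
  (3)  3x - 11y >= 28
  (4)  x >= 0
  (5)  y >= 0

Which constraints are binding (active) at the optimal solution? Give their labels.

(3) and (5)

Corner points and Z = -4x - 11y:
  (406/27, 14/9) → Z = -2086/27
  (56/3, 0) → Z = -224/3
  (28/3, 0) → Z = -112/3

The maximum is at (28/3, 0). Substituting into each constraint, equality holds for (3) and (5); the remaining constraints have slack.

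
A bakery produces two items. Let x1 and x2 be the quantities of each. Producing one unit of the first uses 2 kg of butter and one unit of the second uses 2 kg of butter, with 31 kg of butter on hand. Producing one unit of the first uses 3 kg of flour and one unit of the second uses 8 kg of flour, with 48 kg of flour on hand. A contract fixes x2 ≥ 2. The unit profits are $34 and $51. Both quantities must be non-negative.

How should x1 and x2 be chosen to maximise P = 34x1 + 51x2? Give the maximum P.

Corner points and P = 34x1 + 51x2:
  (0, 6) → P = 306
  (0, 2) → P = 102
  (32/3, 2) → P = 1394/3

x1 = 32/3, x2 = 2, maximum P = 1394/3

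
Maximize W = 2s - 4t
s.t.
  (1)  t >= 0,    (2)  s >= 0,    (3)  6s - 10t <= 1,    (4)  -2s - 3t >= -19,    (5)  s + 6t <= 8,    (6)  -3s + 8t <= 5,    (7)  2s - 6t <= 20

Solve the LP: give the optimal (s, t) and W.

s = 1/6, t = 0, maximum W = 1/3

Extreme points and W = 2s - 4t:
  (0, 0) → W = 0
  (1/6, 0) → W = 1/3
  (0, 5/8) → W = -5/2
  (43/23, 47/46) → W = -8/23
  (17/13, 29/26) → W = -24/13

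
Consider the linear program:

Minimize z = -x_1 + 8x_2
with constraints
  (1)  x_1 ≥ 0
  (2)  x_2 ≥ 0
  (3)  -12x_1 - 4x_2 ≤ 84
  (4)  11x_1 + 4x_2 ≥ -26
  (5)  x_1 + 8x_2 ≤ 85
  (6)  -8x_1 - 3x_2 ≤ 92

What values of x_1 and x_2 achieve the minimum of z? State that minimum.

Extreme points and z = -x_1 + 8x_2:
  (0, 0) → z = 0
  (0, 85/8) → z = 85
  (85, 0) → z = -85

x_1 = 85, x_2 = 0, minimum z = -85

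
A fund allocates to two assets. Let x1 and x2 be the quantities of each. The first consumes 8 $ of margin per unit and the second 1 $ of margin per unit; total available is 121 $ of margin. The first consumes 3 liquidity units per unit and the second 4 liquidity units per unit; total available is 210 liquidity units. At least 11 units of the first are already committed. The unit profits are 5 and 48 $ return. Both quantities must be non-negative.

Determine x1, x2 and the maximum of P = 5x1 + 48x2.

x1 = 11, x2 = 33, maximum P = 1639

Feasible corners and P = 5x1 + 48x2:
  (121/8, 0) → P = 605/8
  (11, 0) → P = 55
  (11, 33) → P = 1639

The optimum lies where 8x1 + x2 = 121 and x1 = 11.
Solving simultaneously gives x1 = 11, x2 = 33.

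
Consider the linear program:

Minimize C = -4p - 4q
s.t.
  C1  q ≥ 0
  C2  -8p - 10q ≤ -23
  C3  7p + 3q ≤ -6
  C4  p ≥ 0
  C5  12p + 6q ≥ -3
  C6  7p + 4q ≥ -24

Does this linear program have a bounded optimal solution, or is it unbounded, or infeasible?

infeasible

The boundaries q = 0 and -8p - 10q = -23 meet at (23/8, 0), but that point violates 7p + 3q ≤ -6. Every candidate vertex is excluded by some other constraint, so the feasible region is empty.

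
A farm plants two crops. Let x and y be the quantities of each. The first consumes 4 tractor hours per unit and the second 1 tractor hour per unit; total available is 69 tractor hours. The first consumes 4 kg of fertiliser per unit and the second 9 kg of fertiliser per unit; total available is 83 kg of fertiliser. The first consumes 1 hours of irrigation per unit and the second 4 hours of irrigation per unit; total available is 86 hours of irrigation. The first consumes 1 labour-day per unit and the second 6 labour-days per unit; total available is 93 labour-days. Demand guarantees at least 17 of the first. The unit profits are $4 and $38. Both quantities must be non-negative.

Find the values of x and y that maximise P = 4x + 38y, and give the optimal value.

x = 17, y = 1, maximum P = 106

Extreme points and P = 4x + 38y:
  (69/4, 0) → P = 69
  (17, 0) → P = 68
  (17, 1) → P = 106

The binding constraints are 4x + y = 69 and x = 17.
Solving simultaneously gives x = 17, y = 1.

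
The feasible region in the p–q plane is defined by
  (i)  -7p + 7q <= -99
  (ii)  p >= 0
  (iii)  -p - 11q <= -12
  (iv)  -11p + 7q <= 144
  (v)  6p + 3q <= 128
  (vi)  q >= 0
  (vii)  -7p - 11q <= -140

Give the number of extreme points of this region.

Intersecting each pair of boundary lines and keeping only the points that satisfy every inequality leaves:
  (1193/63, 302/63)
  (2069/126, 41/18)
  (64/3, 0)
  (20, 0)

4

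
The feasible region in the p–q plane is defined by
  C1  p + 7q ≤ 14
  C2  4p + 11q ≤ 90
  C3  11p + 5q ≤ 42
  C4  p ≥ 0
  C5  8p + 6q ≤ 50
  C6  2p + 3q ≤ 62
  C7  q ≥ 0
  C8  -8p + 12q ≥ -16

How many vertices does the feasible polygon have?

Of the 28 pairwise boundary intersections, those satisfying every inequality are:
  (28/9, 14/9)
  (0, 2)
  (146/43, 40/43)
  (0, 0)
  (2, 0)

5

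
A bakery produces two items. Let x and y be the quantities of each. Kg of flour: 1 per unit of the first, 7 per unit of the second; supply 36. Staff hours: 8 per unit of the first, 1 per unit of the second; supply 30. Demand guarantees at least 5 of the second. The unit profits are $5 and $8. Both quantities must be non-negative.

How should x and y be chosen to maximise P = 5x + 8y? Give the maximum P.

x = 1, y = 5, maximum P = 45

Feasible corners and P = 5x + 8y:
  (0, 36/7) → P = 288/7
  (0, 5) → P = 40
  (1, 5) → P = 45

The binding constraints are x + 7y = 36 and y = 5.
Solving simultaneously gives x = 1, y = 5.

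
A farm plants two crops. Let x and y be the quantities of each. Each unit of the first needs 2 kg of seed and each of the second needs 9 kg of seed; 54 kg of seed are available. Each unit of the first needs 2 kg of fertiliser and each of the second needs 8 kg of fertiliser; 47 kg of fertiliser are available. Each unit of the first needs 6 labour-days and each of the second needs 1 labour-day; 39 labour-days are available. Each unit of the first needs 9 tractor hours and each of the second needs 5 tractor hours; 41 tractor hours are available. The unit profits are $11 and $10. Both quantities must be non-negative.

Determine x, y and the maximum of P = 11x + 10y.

x = 3/2, y = 11/2, maximum P = 143/2

Corner points and P = 11x + 10y:
  (0, 0) → P = 0
  (0, 47/8) → P = 235/4
  (41/9, 0) → P = 451/9
  (3/2, 11/2) → P = 143/2

At the optimal vertex, 2x + 8y = 47 and 9x + 5y = 41.
Solving simultaneously gives x = 3/2, y = 11/2.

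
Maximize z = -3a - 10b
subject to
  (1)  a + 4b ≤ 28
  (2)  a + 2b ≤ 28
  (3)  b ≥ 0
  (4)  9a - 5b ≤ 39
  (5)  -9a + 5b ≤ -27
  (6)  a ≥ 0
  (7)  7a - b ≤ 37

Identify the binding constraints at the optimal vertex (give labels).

Extreme points and z = -3a - 10b:
  (248/41, 225/41) → z = -2994/41
  (176/29, 159/29) → z = -2118/29
  (13/3, 0) → z = -13
  (3, 0) → z = -9
  (73/13, 30/13) → z = -519/13

The maximum is at (3, 0). Substituting into each constraint, equality holds for (3) and (5); the remaining constraints have slack.

(3) and (5)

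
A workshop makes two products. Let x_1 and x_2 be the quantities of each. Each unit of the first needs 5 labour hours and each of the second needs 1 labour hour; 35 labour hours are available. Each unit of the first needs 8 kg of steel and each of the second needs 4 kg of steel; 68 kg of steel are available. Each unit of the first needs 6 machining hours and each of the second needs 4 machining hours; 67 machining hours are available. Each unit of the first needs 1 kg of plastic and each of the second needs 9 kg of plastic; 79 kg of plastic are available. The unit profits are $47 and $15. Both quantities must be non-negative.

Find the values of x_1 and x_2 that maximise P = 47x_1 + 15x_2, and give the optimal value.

x_1 = 6, x_2 = 5, maximum P = 357

Feasible corners and P = 47x_1 + 15x_2:
  (0, 0) → P = 0
  (0, 79/9) → P = 395/3
  (7, 0) → P = 329
  (6, 5) → P = 357
  (74/17, 141/17) → P = 329

At the optimal vertex, 5x_1 + x_2 = 35 and 8x_1 + 4x_2 = 68.
Solving simultaneously gives x_1 = 6, x_2 = 5.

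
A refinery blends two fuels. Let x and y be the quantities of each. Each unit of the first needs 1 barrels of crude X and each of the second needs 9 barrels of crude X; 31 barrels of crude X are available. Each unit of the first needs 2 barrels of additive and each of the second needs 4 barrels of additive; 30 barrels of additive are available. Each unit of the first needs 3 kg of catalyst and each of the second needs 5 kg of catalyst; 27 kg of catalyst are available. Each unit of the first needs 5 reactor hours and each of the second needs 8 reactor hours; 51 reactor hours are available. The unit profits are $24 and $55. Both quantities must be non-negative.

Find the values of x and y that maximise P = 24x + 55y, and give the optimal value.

Feasible corners and P = 24x + 55y:
  (0, 0) → P = 0
  (0, 31/9) → P = 1705/9
  (9, 0) → P = 216
  (4, 3) → P = 261

At the optimal vertex, x + 9y = 31 and 3x + 5y = 27.
Solving simultaneously gives x = 4, y = 3.

x = 4, y = 3, maximum P = 261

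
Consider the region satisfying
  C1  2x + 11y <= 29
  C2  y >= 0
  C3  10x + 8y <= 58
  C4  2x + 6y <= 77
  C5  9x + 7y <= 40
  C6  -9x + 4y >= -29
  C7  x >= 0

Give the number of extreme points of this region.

5

Of the 21 pairwise boundary intersections, those satisfying every inequality are:
  (237/85, 181/85)
  (0, 29/11)
  (29/9, 0)
  (0, 0)
  (11/3, 1)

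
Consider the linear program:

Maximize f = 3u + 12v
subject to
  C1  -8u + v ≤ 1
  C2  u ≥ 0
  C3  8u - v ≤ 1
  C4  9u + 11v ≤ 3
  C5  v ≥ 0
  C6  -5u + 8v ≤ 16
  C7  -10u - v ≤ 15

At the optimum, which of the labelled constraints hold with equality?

Vertices and f = 3u + 12v:
  (0, 3/11) → f = 36/11
  (0, 0) → f = 0
  (14/97, 15/97) → f = 222/97
  (1/8, 0) → f = 3/8

The maximum is at (0, 3/11). Substituting into each constraint, equality holds for C2 and C4; the remaining constraints have slack.

C2 and C4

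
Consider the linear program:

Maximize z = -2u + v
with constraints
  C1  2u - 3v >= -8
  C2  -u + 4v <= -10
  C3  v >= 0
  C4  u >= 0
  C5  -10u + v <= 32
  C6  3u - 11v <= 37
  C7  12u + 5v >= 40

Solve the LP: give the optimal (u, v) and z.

Vertices and z = -2u + v:
  (10, 0) → z = -20
  (38, 7) → z = -69
  (37/3, 0) → z = -74/3

At the optimal vertex, -u + 4v = -10 and v = 0.
Solving simultaneously gives u = 10, v = 0.

u = 10, v = 0, maximum z = -20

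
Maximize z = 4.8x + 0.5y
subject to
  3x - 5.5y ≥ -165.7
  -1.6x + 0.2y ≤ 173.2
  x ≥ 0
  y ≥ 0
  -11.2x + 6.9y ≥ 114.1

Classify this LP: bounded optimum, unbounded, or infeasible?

Extreme points and z = 4.8x + 0.5y:
  (0, 1657/55) → z = 1657/110
  (25789/2045, 75677/2045) → z = 1616257/20450
  (0, 1141/69) → z = 1141/138
The feasible region has finitely many vertices and no improving ray; the maximum is 1616257/20450 at (25789/2045, 75677/2045).

bounded optimum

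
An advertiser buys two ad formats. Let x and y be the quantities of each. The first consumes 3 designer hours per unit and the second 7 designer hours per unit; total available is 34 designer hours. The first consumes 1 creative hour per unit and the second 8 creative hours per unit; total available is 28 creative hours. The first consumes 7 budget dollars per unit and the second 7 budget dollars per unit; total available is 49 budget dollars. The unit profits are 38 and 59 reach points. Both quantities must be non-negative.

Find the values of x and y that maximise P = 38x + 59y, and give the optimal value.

The optimum lies where x + 8y = 28 and 7x + 7y = 49.
Solving simultaneously gives x = 4, y = 3.

x = 4, y = 3, maximum P = 329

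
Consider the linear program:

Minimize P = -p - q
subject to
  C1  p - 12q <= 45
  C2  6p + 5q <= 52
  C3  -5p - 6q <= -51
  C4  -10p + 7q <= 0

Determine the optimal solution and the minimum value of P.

Feasible corners and P = -p - q:
  (57/11, 46/11) → P = -103/11
  (91/23, 130/23) → P = -221/23
  (357/95, 102/19) → P = -867/95

p = 91/23, q = 130/23, minimum P = -221/23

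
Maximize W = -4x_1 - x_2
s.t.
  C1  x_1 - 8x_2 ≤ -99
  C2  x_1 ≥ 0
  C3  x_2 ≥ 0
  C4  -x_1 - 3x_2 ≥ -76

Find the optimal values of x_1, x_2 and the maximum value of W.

x_1 = 0, x_2 = 99/8, maximum W = -99/8

Vertices and W = -4x_1 - x_2:
  (0, 99/8) → W = -99/8
  (311/11, 175/11) → W = -129
  (0, 76/3) → W = -76/3

The binding constraints are x_1 - 8x_2 = -99 and x_1 = 0.
Solving simultaneously gives x_1 = 0, x_2 = 99/8.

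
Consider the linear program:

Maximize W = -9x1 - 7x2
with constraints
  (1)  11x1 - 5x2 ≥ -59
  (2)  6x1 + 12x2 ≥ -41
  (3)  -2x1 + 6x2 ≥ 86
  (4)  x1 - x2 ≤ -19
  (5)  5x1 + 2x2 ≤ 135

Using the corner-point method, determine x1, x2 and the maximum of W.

x1 = 6, x2 = 25, maximum W = -229

Feasible corners and W = -9x1 - 7x2:
  (6, 25) → W = -229
  (557/47, 1780/47) → W = -17473/47
  (97/7, 230/7) → W = -2483/7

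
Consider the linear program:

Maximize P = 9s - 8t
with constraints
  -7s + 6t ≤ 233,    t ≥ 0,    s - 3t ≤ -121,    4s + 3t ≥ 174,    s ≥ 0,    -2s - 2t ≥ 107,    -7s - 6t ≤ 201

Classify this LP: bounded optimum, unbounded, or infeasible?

The boundaries -7s + 6t = 233 and 4s + 3t = 174 meet at (23/3, 430/9), but that point violates -2s - 2t ≥ 107. Every candidate vertex is excluded by some other constraint, so the feasible region is empty.

infeasible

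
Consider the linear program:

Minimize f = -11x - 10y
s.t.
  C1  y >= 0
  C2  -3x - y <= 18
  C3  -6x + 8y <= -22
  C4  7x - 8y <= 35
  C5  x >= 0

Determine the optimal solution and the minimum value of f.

Feasible corners and f = -11x - 10y:
  (11/3, 0) → f = -121/3
  (5, 0) → f = -55
  (13, 7) → f = -213

The binding constraints are -6x + 8y = -22 and 7x - 8y = 35.
Solving simultaneously gives x = 13, y = 7.

x = 13, y = 7, minimum f = -213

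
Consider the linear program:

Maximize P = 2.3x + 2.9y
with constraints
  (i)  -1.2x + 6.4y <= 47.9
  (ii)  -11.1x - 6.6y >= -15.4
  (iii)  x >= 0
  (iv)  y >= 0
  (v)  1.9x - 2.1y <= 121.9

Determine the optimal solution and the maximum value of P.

Feasible corners and P = 2.3x + 2.9y:
  (0, 7/3) → P = 203/30
  (154/111, 0) → P = 1771/555
  (0, 0) → P = 0

x = 0, y = 7/3, maximum P = 203/30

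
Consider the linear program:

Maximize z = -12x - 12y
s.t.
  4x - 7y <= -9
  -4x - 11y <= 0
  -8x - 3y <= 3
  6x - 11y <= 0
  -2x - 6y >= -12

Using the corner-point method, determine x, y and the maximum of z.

x = -12/17, y = 15/17, maximum z = -36/17

Vertices and z = -12x - 12y:
  (-12/17, 15/17) → z = -36/17
  (15/19, 33/19) → z = -576/19
  (-9/7, 17/7) → z = -96/7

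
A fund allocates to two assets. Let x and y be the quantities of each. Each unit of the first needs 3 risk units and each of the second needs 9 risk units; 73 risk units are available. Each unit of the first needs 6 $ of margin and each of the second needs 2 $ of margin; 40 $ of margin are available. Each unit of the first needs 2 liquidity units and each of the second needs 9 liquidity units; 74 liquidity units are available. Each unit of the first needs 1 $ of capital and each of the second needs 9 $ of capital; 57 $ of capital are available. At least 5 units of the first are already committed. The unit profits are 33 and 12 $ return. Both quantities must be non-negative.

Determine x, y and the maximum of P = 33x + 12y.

Extreme points and P = 33x + 12y:
  (20/3, 0) → P = 220
  (5, 0) → P = 165
  (5, 5) → P = 225

The optimum lies where 6x + 2y = 40 and x = 5.
Solving simultaneously gives x = 5, y = 5.

x = 5, y = 5, maximum P = 225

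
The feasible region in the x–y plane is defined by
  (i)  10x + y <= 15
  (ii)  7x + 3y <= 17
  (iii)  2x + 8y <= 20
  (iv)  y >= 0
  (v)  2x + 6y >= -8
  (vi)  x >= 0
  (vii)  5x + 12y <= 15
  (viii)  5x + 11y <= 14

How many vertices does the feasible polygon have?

Of the 28 pairwise boundary intersections, those satisfying every inequality are:
  (3/2, 0)
  (151/105, 13/21)
  (0, 0)
  (0, 5/4)
  (3/5, 1)

5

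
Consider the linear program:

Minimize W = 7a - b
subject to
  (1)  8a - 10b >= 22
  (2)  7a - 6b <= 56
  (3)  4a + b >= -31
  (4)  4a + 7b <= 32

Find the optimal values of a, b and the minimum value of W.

Feasible corners and W = 7a - b:
  (-6, -7) → W = -35
  (79/16, 7/4) → W = 525/16
  (-130/31, -441/31) → W = -469/31
  (8, 0) → W = 56

At the optimal vertex, 8a - 10b = 22 and 4a + b = -31.
Solving simultaneously gives a = -6, b = -7.

a = -6, b = -7, minimum W = -35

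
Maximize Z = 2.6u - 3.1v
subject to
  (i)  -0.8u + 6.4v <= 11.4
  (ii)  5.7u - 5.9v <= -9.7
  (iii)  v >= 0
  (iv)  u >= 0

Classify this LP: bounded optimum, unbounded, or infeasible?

bounded optimum

Feasible corners and Z = 2.6u - 3.1v:
  (259/1588, 2861/1588) → Z = -81957/15880
  (0, 1.78125) → Z = -5.521875
  (0, 97/59) → Z = -3007/590
The feasible region has finitely many vertices and no improving ray; the maximum is -3007/590 at (0, 97/59).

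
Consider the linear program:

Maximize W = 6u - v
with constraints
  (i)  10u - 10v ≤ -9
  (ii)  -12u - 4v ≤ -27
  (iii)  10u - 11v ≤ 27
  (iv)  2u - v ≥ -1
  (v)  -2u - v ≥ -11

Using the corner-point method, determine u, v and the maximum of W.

u = 101/30, v = 64/15, maximum W = 239/15

Extreme points and W = 6u - v:
  (117/80, 189/80) → W = 513/80
  (101/30, 64/15) → W = 239/15
  (23/20, 33/10) → W = 18/5
  (5/2, 6) → W = 9

The binding constraints are 10u - 10v = -9 and -2u - v = -11.
Solving simultaneously gives u = 101/30, v = 64/15.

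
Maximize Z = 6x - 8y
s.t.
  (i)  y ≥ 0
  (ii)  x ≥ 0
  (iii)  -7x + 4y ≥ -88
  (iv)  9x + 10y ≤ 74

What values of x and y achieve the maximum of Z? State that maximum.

The optimum lies where y = 0 and 9x + 10y = 74.
Solving simultaneously gives x = 74/9, y = 0.

x = 74/9, y = 0, maximum Z = 148/3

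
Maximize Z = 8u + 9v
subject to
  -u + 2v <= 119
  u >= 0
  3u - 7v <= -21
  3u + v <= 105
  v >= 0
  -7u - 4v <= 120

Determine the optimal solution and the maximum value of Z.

u = 13, v = 66, maximum Z = 698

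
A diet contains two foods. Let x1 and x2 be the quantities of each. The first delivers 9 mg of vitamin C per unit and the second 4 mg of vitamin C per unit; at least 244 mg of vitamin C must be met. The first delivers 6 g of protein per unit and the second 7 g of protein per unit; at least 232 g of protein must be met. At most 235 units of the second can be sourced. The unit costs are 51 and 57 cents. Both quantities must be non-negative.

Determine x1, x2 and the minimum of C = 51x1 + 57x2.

Extreme points and C = 51x1 + 57x2:
  (0, 61) → C = 3477
  (0, 235) → C = 13395
  (116/3, 0) → C = 1972
  (20, 16) → C = 1932
The feasible region is unbounded (it extends along (1, 0)), but C strictly increases along every unbounded feasible direction, so there is no improving ray and the minimum is attained at a vertex.

x1 = 20, x2 = 16, minimum C = 1932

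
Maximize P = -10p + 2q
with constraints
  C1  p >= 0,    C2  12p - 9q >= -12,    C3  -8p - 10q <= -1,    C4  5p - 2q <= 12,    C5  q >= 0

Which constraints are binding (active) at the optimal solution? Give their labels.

Vertices and P = -10p + 2q:
  (0, 4/3) → P = 8/3
  (0, 1/10) → P = 1/5
  (44/7, 68/7) → P = -304/7
  (1/8, 0) → P = -5/4
  (12/5, 0) → P = -24

The maximum is at (0, 4/3). Substituting into each constraint, equality holds for C1 and C2; the remaining constraints have slack.

C1 and C2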